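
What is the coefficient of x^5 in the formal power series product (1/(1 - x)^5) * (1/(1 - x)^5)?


Combine the factors: (1/(1 - x)^5) * (1/(1 - x)^5) = 1/(1 - x)^10.
Then use 1/(1 - x)^r = sum_{k>=0} C(k + r - 1, r - 1) x^k with r = 10 and k = 5:
C(14, 9) = 2002.

2002


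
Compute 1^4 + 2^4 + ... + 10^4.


This power sum has a closed form given by Faulhaber's formula
sum_{k=1}^{m} k^p = (1 / (p + 1)) * sum_{j=0}^{p} C(p + 1, j) B_j m^(p + 1 - j),
but for small m direct computation is fastest:
1 + 16 + 81 + 256 + 625 + 1296 + 2401 + 4096 + 6561 + 10000 = 25333.

25333


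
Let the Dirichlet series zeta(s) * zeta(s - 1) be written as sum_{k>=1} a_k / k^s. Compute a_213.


Convolution gives a_k = sum_{d | k} d * 1 = sum_{d | k} d = sigma(k), the sum of positive divisors of k.
For k = 213, the divisors are 1, 3, 71, 213, so
sigma(213) = 1 + 3 + 71 + 213 = 288.

288


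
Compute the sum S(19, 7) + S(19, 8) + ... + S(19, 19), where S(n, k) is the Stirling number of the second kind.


By definition, S(n, k) counts partitions of an n-set into exactly k nonempty blocks.
Computing row n = 19 for k = 7..19:
S(19, k): 1492924634839, 1709751003480, 1144614626805, 477297033785, 129413217791, 23466951300, 2892439160, 243577530, 13916778, 527136, 12597, 171, 1
Sum = 4980617941373.

4980617941373


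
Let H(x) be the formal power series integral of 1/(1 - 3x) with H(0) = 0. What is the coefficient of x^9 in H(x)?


1/(1 - 3x) = sum_{k>=0} 3^k x^k. Integrating termwise with H(0) = 0:
H(x) = sum_{k>=0} 3^k x^(k+1) / (k+1) = sum_{m>=1} 3^(m-1) x^m / m.
For m = 9: 3^8/9 = 6561/9 = 729.

729


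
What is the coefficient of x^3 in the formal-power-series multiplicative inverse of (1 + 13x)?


The inverse is 1/(1 + 13x). Apply the geometric identity 1/(1 - y) = sum_{k>=0} y^k with y = -13x:
1/(1 + 13x) = sum_{k>=0} (-13)^k x^k.
So the coefficient of x^3 is (-13)^3 = -2197.

-2197


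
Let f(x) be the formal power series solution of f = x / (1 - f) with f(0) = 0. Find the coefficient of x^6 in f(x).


Apply Lagrange inversion: f = x * phi(f) with phi(t) = 1/(1 - t), so
[x^n] f = (1/n) [t^(n-1)] phi(t)^n = (1/n) [t^(n-1)] (1 - t)^(-n) = (1/n) C(2n - 2, n - 1) = C_{n-1}.
For n = 6: C_5 = C(10, 5) / 6 = 252/6 = 42 = 42.

42


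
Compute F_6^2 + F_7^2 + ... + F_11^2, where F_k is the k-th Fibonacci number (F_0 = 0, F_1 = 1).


There is a standard identity sum_{k=0}^{N} F_k^2 = F_N * F_{N+1} (proved inductively from the telescoping relation F_k^2 = F_k F_{k+1} - F_{k-1} F_k). Then
sum_{k=6}^{11} F_k^2 = F_11 F_12 - F_5 F_6.
Computing: F_11 = 89, F_12 = 144, F_5 = 5, F_6 = 8.
Sum = 89 * 144 - 5 * 8 = 12776.

12776


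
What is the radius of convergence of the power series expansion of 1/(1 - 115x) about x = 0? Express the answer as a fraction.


Expanding 1/(1 - 115x) = sum_{k>=0} 115^k x^k, the series converges when |115x| < 1, i.e., |x| < 1/115.
So the radius of convergence is 1/115 = 1/115.

1/115


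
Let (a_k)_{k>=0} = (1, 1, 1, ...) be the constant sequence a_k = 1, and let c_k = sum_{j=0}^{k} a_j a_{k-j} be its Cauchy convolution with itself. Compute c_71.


Since a_j = 1 for all j >= 0, the convolution sum becomes
c_k = sum_{j=0}^{k} 1 * 1 = 1 * (k + 1).
Equivalently, the generating function of (a_k) is 1/(1 - x) and its square is 1/(1 - x)^2 = sum_{k>=0} 1(k + 1) x^k.
For k = 71: 1 * 72 = 72.

72


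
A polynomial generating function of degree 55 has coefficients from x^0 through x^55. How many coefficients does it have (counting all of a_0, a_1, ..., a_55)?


A polynomial of degree 55 takes the form a_0 + a_1 x + ... + a_55 x^55.
The number of coefficients is 55 + 1 = 56.

56


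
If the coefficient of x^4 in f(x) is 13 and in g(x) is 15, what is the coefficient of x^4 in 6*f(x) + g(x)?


Scalar multiplication scales coefficients: 6 * 13 = 78.
Then add the g coefficient: 78 + 15
= 93

93


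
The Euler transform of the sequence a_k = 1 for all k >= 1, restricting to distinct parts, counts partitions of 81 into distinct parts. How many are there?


Partitions of 81 into distinct parts can be computed via generating function.
Product (1+x)(1+x^2)(1+x^3)...
The coefficient of x^81 = 84756

84756


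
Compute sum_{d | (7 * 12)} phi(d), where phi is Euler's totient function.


First, 7 * 12 = 84. One classical identity is sum_{d | n} phi(d) = n (each k in [1, n] has a unique gcd with n, and among the k's with gcd(k, n) = n/d there are phi(d) of them). So the sum equals 84. We also verify directly:
Divisors of 84: 1, 2, 3, 4, 6, 7, 12, 14, 21, 28, 42, 84.
phi values: 1, 1, 2, 2, 2, 6, 4, 6, 12, 12, 12, 24.
Sum = 84.

84


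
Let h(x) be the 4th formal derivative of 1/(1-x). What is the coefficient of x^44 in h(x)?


Differentiating 4 times: d^4/dx^4 [1/(1-x)] = 4!/(1-x)^5.
The expansion 1/(1-x)^5 = sum_{k>=0} C(k+4, 4) x^k, so the coefficient of x^n in 4!/(1-x)^5 is 4! * C(n+4, 4).
For n = 44: 24 * C(48, 4) = 24 * 194580 = 4669920

4669920


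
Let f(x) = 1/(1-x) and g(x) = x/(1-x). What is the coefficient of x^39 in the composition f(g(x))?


First simplify the composition: f(g(x)) = 1/(1 - x/(1-x)) = (1-x)/((1-x) - x) = (1-x)/(1-2x).
Now extract the coefficient. Write (1-x)/(1-2x) = 1/(1-2x) - x/(1-2x).
The coefficient of x^n in 1/(1-2x) is 2^n, and in x/(1-2x) is 2^(n-1) (for n >= 1).
So the coefficient of x^39 is 2^39 - 2^38 = 549755813888 - 274877906944 = 274877906944.

274877906944


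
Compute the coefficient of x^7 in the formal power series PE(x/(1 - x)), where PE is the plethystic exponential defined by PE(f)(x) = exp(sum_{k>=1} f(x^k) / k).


For f(x) = x/(1 - x) we have
sum_{k>=1} f(x^k) / k = sum_{k>=1} (1/k) * x^k / (1 - x^k) = sum_{k, m >= 1} x^(k m) / k,
which after exponentiating simplifies to
PE(x/(1 - x)) = prod_{k>=1} 1 / (1 - x^k).
This is the generating function for the partition function p(n), so the coefficient of x^7 is p(7).
Computing p(7) by dynamic programming over parts 1, 2, ..., 7: p(7) = 15.

15


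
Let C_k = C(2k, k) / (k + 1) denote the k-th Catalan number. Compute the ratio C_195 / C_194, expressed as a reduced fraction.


Using C_k = (2k)! / (k! (k+1)!), the ratio C_{k+1}/C_k simplifies to
C_{k+1}/C_k = [(2k+2)! / ((k+1)! (k+2)!)] * [k! (k+1)! / (2k)!]
 = (2k+2)(2k+1) / ((k+1)(k+2)) = 2(2k+1) / (k+2).
For k = 194: 2(2*194 + 1) / (194 + 2) = 778/196 = 389/98.

389/98


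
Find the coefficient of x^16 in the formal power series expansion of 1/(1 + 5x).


Write 1/(1 + c x) = 1/(1 - (-c) x) and apply the geometric-series identity
1/(1 - y) = sum_{k>=0} y^k to get 1/(1 + c x) = sum_{k>=0} (-c)^k x^k.
So the coefficient of x^k is (-c)^k = (-1)^k * c^k.
Here c = 5 and k = 16:
(-5)^16 = 1 * 152587890625 = 152587890625

152587890625


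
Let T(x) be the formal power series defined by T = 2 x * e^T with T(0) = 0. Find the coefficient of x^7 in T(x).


Apply the Lagrange inversion formula: if T = 2 x * phi(T) with phi(t) = e^t, then
[x^n] T = 2^n * (1/n) [t^(n-1)] phi(t)^n = 2^n * (1/n) [t^(n-1)] e^(n t) = 2^n * (1/n) * n^(n-1) / (n-1)! = 2^n * n^(n-1) / n!.
When c = 1 this is the Cayley count of rooted labeled trees on n vertices, divided by n!.
For n = 7: 2^7 * 7^6 / 7! = 128 * 117649/5040 = 134456/45.

134456/45


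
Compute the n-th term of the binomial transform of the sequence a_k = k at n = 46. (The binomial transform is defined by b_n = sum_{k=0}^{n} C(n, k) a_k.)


With a_k = k, b_n = sum_{k=0}^{n} C(n, k) k. Using k * C(n, k) = n * C(n-1, k-1) gives b_n = n * sum_{k>=1} C(n-1, k-1) = n * 2^(n-1).
For n = 46: 46 * 2^45 = 46 * 35184372088832 = 1618481116086272.

1618481116086272


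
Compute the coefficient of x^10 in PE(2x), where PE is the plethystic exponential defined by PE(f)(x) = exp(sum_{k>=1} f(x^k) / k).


With f(x) = 2x, the exponent is sum_{k>=1} 2 x^k / k = 2 * (-ln(1 - x)). Exponentiating:
PE(2x) = exp(-2 ln(1 - x)) = 1/(1 - x)^2.
By the negative binomial expansion, [x^n] 1/(1 - x)^2 = C(n + 1, 1).
For n = 10: C(11, 1) = 11.

11


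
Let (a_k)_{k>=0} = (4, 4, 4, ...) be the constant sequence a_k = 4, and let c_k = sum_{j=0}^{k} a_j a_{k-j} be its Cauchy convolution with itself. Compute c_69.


Since a_j = 4 for all j >= 0, the convolution sum becomes
c_k = sum_{j=0}^{k} 4 * 4 = 16 * (k + 1).
Equivalently, the generating function of (a_k) is 4/(1 - x) and its square is 16/(1 - x)^2 = sum_{k>=0} 16(k + 1) x^k.
For k = 69: 16 * 70 = 1120.

1120


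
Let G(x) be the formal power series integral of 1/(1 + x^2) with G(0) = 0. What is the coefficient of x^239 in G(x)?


1/(1 + x^2) = sum_{j>=0} (-1)^j x^(2j). Integrating termwise with G(0) = 0:
G(x) = sum_{j>=0} (-1)^j x^(2j+1) / (2j+1) = arctan(x).
Only odd powers are nonzero. For x^239 write 239 = 2*119 + 1, giving
(-1)^119 / 239 = -1/239 = -1/239.

-1/239


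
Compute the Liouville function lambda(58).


The Liouville function is lambda(k) = (-1)^Omega(k), where Omega(k) counts the prime factors of k with multiplicity.
Factoring: 58 = 2 * 29, so Omega(58) = 2.
lambda(58) = (-1)^2 = 1.

1


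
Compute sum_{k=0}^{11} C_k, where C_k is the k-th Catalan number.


C_0 through C_11: 1, 1, 2, 5, 14, 42, 132, 429, 1430, 4862, 16796, 58786
Sum = 1 + 1 + 2 + 5 + 14 + 42 + 132 + 429 + 1430 + 4862 + 16796 + 58786
= 82500

82500


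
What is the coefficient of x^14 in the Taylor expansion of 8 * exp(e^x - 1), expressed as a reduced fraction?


exp(e^x - 1) = sum_{k>=0} Bell_k x^k / k!, where Bell_k is the k-th Bell number.
So the coefficient of x^14 is 8 * Bell_14 / 14!.
Computing: Bell_14 = 190899322 and 14! = 87178291200, giving
8 * 190899322/87178291200 = 95449661/5448643200.

95449661/5448643200


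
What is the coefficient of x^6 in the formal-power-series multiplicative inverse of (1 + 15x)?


The inverse is 1/(1 + 15x). Apply the geometric identity 1/(1 - y) = sum_{k>=0} y^k with y = -15x:
1/(1 + 15x) = sum_{k>=0} (-15)^k x^k.
So the coefficient of x^6 is (-15)^6 = 11390625.

11390625


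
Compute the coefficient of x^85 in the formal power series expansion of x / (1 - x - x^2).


Let f(x) = sum_{k>=0} a_k x^k. Multiplying f(x) * (1 - x - x^2) = x and matching coefficients gives a_0 = 0, a_1 = 1, and a_k = a_{k-1} + a_{k-2} for k >= 2. These are the Fibonacci numbers F_k.
Iterating from F_0 = 0, F_1 = 1:
F_0=0, F_1=1, F_2=1, F_3=2, F_4=3, F_5=5, F_6=8, F_7=13, F_8=21, F_9=34, ...
F_85 = 259695496911122585.

259695496911122585


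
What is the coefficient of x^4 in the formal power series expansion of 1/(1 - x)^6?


The expansion 1/(1 - x)^r = sum_{k>=0} C(k + r - 1, r - 1) x^k follows from the multiset / negative-binomial theorem (or from repeated differentiation of the geometric series).
For r = 6 and k = 4:
C(9, 5) = 362880 / (120 * 24) = 126.

126


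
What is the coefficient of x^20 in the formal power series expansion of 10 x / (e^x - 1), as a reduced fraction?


The exponential generating function for Bernoulli numbers is
x / (e^x - 1) = sum_{k>=0} B_k x^k / k!.
So the coefficient of x^20 in 10 x / (e^x - 1) is 10 B_20 / 20!.
Computing: B_20 = -174611/330, 20! = 2432902008176640000, giving
10 * -174611/330 / 2432902008176640000 = -174611/80285766269829120000.

-174611/80285766269829120000


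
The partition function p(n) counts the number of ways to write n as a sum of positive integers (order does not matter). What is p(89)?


Using the generating function prod_{k>=1} 1/(1-x^k), we compute p(89).
By dynamic programming over parts 1 through 89:
p(89) = 49995925

49995925


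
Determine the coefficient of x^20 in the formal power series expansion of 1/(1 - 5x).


The geometric series identity gives 1/(1 - c x) = sum_{k>=0} c^k x^k, so the coefficient of x^k is c^k.
Here c = 5 and k = 20.
Computing: 5^20 = 95367431640625

95367431640625


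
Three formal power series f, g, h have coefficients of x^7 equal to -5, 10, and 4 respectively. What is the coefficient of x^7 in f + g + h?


Series addition is componentwise:
-5 + 10 + 4
= 9

9


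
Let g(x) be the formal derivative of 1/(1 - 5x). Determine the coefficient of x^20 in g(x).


Differentiate termwise: d/dx sum_{k>=0} 5^k x^k = sum_{k>=1} k 5^k x^(k-1) = sum_{j>=0} (j+1) 5^(j+1) x^j.
Equivalently, d/dx [1/(1 - 5x)] = 5/(1 - 5x)^2.
For j = 20: 21 * 5^21 = 21 * 476837158203125 = 10013580322265625.

10013580322265625


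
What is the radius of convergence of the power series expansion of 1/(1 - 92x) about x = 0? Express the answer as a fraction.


Expanding 1/(1 - 92x) = sum_{k>=0} 92^k x^k, the series converges when |92x| < 1, i.e., |x| < 1/92.
So the radius of convergence is 1/92 = 1/92.

1/92


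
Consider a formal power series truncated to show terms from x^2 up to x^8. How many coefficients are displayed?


From x^2 to x^8 inclusive, the count is 8 - 2 + 1 = 7.

7


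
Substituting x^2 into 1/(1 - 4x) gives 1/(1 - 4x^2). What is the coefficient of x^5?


Since 1/(1 - 4x^2) only has even powers of x,
the coefficient of x^5 (odd) is 0.

0


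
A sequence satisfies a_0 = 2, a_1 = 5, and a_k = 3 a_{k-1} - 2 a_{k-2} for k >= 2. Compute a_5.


The characteristic equation is t^2 - 3 t + 2 = 0, with roots r_1 = 2 and r_2 = 1 (so c_1 = r_1 + r_2, c_2 = -r_1 r_2 as required).
One can use the closed form a_n = A r_1^n + B r_2^n, but direct iteration is more reliable:
a_0 = 2, a_1 = 5, a_2 = 11, a_3 = 23, a_4 = 47, a_5 = 95.
So a_5 = 95.

95


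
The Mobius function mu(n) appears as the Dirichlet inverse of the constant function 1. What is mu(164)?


164 has a squared prime factor, so mu(164) = 0.
Factorization reveals a repeated prime.

0


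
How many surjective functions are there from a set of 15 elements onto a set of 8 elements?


By inclusion-exclusion on which target elements are missed, the number of surjections from an n-set onto a k-set is
surj(n, k) = sum_{j=0}^{k} (-1)^j C(k, j) (k - j)^n.
Equivalently surj(n, k) = k! * S(n, k), where S(n, k) is the Stirling number of the second kind.
For n = 15, k = 8:
S(15, 8) = 216627840, so
surj = 8! * 216627840 = 40320 * 216627840 = 8734434508800.

8734434508800


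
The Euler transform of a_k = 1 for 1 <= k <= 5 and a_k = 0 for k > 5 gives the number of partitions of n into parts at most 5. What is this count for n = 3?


Partitions of 3 into parts at most 5:
Using generating function (1-x)^(-1)(1-x^2)^(-1)...(1-x^5)^(-1),
the coefficient of x^3 = 3

3


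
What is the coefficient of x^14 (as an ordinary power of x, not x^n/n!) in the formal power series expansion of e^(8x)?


The exponential series is e^y = sum_{k>=0} y^k / k!. Substituting y = 8x gives
e^(8x) = sum_{k>=0} 8^k x^k / k!.
So the coefficient of x^n is a^n/n! with a = 8, n = 14:
8^14 / 14! = 4398046511104/87178291200 = 2147483648/42567525

2147483648/42567525


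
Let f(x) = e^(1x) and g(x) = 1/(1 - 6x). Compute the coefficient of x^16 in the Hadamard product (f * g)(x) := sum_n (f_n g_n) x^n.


Expanding: f_k = 1^k/k! (from e^(1x)) and g_k = 6^k (from 1/(1 - 6x)). So the Hadamard coefficient (f * g)_k = 1^k 6^k / k! = (6)^k / k!.
For k = 16: 6^16/16! = 2821109907456/20922789888000 = 118098/875875.

118098/875875


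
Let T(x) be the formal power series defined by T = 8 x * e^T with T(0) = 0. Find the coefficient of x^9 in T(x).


Apply the Lagrange inversion formula: if T = 8 x * phi(T) with phi(t) = e^t, then
[x^n] T = 8^n * (1/n) [t^(n-1)] phi(t)^n = 8^n * (1/n) [t^(n-1)] e^(n t) = 8^n * (1/n) * n^(n-1) / (n-1)! = 8^n * n^(n-1) / n!.
When c = 1 this is the Cayley count of rooted labeled trees on n vertices, divided by n!.
For n = 9: 8^9 * 9^8 / 9! = 134217728 * 43046721/362880 = 557256278016/35.

557256278016/35


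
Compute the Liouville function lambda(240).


The Liouville function is lambda(k) = (-1)^Omega(k), where Omega(k) counts the prime factors of k with multiplicity.
Factoring: 240 = 2 * 2 * 2 * 2 * 3 * 5, so Omega(240) = 6.
lambda(240) = (-1)^6 = 1.

1


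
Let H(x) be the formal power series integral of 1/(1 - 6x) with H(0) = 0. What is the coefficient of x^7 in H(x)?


1/(1 - 6x) = sum_{k>=0} 6^k x^k. Integrating termwise with H(0) = 0:
H(x) = sum_{k>=0} 6^k x^(k+1) / (k+1) = sum_{m>=1} 6^(m-1) x^m / m.
For m = 7: 6^6/7 = 46656/7 = 46656/7.

46656/7


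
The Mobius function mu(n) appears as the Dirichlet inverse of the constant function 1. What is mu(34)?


34 = 2 * 17 (all distinct primes).
mu(34) = (-1)^2 = 1

1


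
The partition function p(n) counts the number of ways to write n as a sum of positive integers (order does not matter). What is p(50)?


Using the generating function prod_{k>=1} 1/(1-x^k), we compute p(50).
By dynamic programming over parts 1 through 50:
p(50) = 204226

204226


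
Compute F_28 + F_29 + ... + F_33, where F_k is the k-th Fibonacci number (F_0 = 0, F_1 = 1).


Use the identity sum_{k=0}^{N} F_k = F_{N+2} - 1 (which follows from F_{k+2} - F_{k+1} = F_k). Then
sum_{k=28}^{33} F_k = (F_{35} - 1) - (F_{29} - 1) = F_{35} - F_{29}.
Computing: F_{35} = 9227465, F_{29} = 514229, so
Sum = 9227465 - 514229 = 8713236.

8713236


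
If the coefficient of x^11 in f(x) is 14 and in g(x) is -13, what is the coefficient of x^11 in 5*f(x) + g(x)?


Scalar multiplication scales coefficients: 5 * 14 = 70.
Then add the g coefficient: 70 + -13
= 57

57


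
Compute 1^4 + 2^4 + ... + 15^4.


This power sum has a closed form given by Faulhaber's formula
sum_{k=1}^{m} k^p = (1 / (p + 1)) * sum_{j=0}^{p} C(p + 1, j) B_j m^(p + 1 - j),
but for small m direct computation is fastest:
1 + 16 + 81 + 256 + 625 + 1296 + 2401 + 4096 + 6561 + 10000 + 14641 + 20736 + 28561 + 38416 + 50625 = 178312.

178312


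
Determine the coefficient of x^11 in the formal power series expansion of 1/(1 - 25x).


The geometric series identity gives 1/(1 - c x) = sum_{k>=0} c^k x^k, so the coefficient of x^k is c^k.
Here c = 25 and k = 11.
Computing: 25^11 = 2384185791015625

2384185791015625


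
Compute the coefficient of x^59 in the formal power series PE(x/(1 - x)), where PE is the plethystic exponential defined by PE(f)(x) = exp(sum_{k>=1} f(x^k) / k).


For f(x) = x/(1 - x) we have
sum_{k>=1} f(x^k) / k = sum_{k>=1} (1/k) * x^k / (1 - x^k) = sum_{k, m >= 1} x^(k m) / k,
which after exponentiating simplifies to
PE(x/(1 - x)) = prod_{k>=1} 1 / (1 - x^k).
This is the generating function for the partition function p(n), so the coefficient of x^59 is p(59).
Computing p(59) by dynamic programming over parts 1, 2, ..., 59: p(59) = 831820.

831820


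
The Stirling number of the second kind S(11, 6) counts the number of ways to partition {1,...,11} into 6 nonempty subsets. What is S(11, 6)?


Using the explicit formula S(n,k) = (1/k!) sum_{j=0}^{k} (-1)^(k-j) C(k,j) j^n:
S(11, 6) = 179487
Equivalently, S(n,k) is n! times the coefficient of x^n in the EGF (e^x - 1)^k / k!.

179487


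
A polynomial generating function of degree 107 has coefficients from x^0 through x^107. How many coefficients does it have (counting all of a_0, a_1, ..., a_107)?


A polynomial of degree 107 takes the form a_0 + a_1 x + ... + a_107 x^107.
The number of coefficients is 107 + 1 = 108.

108


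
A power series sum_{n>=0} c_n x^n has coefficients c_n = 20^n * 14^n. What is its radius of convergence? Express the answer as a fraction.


By the root test (Cauchy-Hadamard), the radius is R = 1 / limsup_n |c_n|^(1/n).
Here |c_n|^(1/n) = (20^n * 14^n)^(1/n) = 20 * 14 = 280 for all n.
So R = 1/280 = 1/280.

1/280


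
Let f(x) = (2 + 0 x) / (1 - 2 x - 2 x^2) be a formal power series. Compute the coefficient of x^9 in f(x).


Write f(x) = sum_{k>=0} a_k x^k. Multiplying both sides by 1 - 2 x - 2 x^2 gives
(1 - 2 x - 2 x^2) sum_{k>=0} a_k x^k = 2 + 0 x.
Matching coefficients:
 x^0: a_0 = 2
 x^1: a_1 - 2 a_0 = 0  =>  a_1 = 2*2 + 0 = 4
 x^k (k >= 2): a_k = 2 a_{k-1} + 2 a_{k-2}.
Iterating: a_2 = 12, a_3 = 32, a_4 = 88, a_5 = 240, a_6 = 656, a_7 = 1792, a_8 = 4896, a_9 = 13376.
So the coefficient of x^9 is 13376.

13376


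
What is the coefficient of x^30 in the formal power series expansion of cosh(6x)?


The Maclaurin series is cosh(t) = sum_{m>=0} t^(2m) / (2m)!, so substituting t = 6x, only even powers of x are nonzero, with coefficient of x^(2m) equal to 6^(2m) / (2m)!.
For x^30 the coefficient is 6^30/30! = 221073919720733357899776/265252859812191058636308480000000 = 688747536/826385373016328125.

688747536/826385373016328125


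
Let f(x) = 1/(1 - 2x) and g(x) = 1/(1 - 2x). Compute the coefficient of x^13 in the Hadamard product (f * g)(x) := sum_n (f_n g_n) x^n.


f has coefficients f_k = 2^k and g has coefficients g_k = 2^k, so the Hadamard product has coefficient (f*g)_k = 2^k * 2^k = 4^k.
For k = 13: 4^13 = 67108864.

67108864


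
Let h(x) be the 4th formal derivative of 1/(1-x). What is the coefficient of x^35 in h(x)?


Differentiating 4 times: d^4/dx^4 [1/(1-x)] = 4!/(1-x)^5.
The expansion 1/(1-x)^5 = sum_{k>=0} C(k+4, 4) x^k, so the coefficient of x^n in 4!/(1-x)^5 is 4! * C(n+4, 4).
For n = 35: 24 * C(39, 4) = 24 * 82251 = 1974024

1974024


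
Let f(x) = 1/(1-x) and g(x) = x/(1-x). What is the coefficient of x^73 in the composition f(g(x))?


First simplify the composition: f(g(x)) = 1/(1 - x/(1-x)) = (1-x)/((1-x) - x) = (1-x)/(1-2x).
Now extract the coefficient. Write (1-x)/(1-2x) = 1/(1-2x) - x/(1-2x).
The coefficient of x^n in 1/(1-2x) is 2^n, and in x/(1-2x) is 2^(n-1) (for n >= 1).
So the coefficient of x^73 is 2^73 - 2^72 = 9444732965739290427392 - 4722366482869645213696 = 4722366482869645213696.

4722366482869645213696


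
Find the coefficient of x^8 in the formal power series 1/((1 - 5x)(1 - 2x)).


By partial fractions or Cauchy convolution:
The coefficient equals sum_{k=0}^{8} 5^k * 2^(8-k).
= 650871

650871


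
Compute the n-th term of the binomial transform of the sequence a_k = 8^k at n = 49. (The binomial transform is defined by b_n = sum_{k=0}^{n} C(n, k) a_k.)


With a_k = 8^k, b_n = sum_{k=0}^{n} C(n, k) 8^k = (1 + 8)^n by the binomial theorem.
For n = 49: (1 + 8)^49 = 9^49 = 57264168970223481226273458862846808078011946889.

57264168970223481226273458862846808078011946889


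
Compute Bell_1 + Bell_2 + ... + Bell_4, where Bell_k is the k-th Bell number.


Recall Bell_k counts set partitions of a k-set (with Bell_0 = 1 by convention).
Bell_1 through Bell_4: 1, 2, 5, 15
Sum = 1 + 2 + 5 + 15 = 23.

23


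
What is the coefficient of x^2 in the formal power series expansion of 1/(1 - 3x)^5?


The general identity 1/(1 - c x)^r = sum_{k>=0} c^k C(k + r - 1, r - 1) x^k follows by substituting y = c x into 1/(1 - y)^r = sum_{k>=0} C(k + r - 1, r - 1) y^k.
For c = 3, r = 5, k = 2:
3^2 * C(6, 4) = 9 * 15 = 135.

135


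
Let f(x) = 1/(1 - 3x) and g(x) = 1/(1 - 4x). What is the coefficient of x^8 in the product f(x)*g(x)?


The coefficient of x^n in f*g is the Cauchy product: sum_{k=0}^{n} a^k * b^(n-k).
With a=3, b=4, n=8:
sum_{k=0}^{8} 3^k * 4^(8-k)
= 242461

242461


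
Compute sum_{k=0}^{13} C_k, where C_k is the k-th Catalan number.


C_0 through C_13: 1, 1, 2, 5, 14, 42, 132, 429, 1430, 4862, 16796, 58786, 208012, 742900
Sum = 1 + 1 + 2 + 5 + 14 + 42 + 132 + 429 + 1430 + 4862 + 16796 + 58786 + 208012 + 742900
= 1033412

1033412


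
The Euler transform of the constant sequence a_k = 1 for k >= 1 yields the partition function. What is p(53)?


The Euler transform converts the sequence a_k = 1 into the number of integer partitions.
Using the recurrence or dynamic programming:
p(53) = 329931

329931


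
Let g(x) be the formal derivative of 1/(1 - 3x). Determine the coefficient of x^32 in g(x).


Differentiate termwise: d/dx sum_{k>=0} 3^k x^k = sum_{k>=1} k 3^k x^(k-1) = sum_{j>=0} (j+1) 3^(j+1) x^j.
Equivalently, d/dx [1/(1 - 3x)] = 3/(1 - 3x)^2.
For j = 32: 33 * 3^33 = 33 * 5559060566555523 = 183448998696332259.

183448998696332259


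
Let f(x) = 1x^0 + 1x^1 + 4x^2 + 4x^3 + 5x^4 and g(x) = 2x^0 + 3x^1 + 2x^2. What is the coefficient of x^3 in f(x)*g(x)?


Cauchy product at x^3:
1*2 + 4*3 + 4*2
= 22

22


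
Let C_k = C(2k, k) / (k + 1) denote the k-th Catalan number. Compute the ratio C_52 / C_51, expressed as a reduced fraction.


Using C_k = (2k)! / (k! (k+1)!), the ratio C_{k+1}/C_k simplifies to
C_{k+1}/C_k = [(2k+2)! / ((k+1)! (k+2)!)] * [k! (k+1)! / (2k)!]
 = (2k+2)(2k+1) / ((k+1)(k+2)) = 2(2k+1) / (k+2).
For k = 51: 2(2*51 + 1) / (51 + 2) = 206/53 = 206/53.

206/53


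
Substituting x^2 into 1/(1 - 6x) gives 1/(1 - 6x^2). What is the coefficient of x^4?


The coefficient of x^(2m) in 1/(1 - 6x^2) is 6^m.
With n = 4 = 2*2, the coefficient is 6^2 = 36.

36


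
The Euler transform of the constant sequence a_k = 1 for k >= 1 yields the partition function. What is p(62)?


The Euler transform converts the sequence a_k = 1 into the number of integer partitions.
Using the recurrence or dynamic programming:
p(62) = 1300156

1300156


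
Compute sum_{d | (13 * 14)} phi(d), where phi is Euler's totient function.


First, 13 * 14 = 182. One classical identity is sum_{d | n} phi(d) = n (each k in [1, n] has a unique gcd with n, and among the k's with gcd(k, n) = n/d there are phi(d) of them). So the sum equals 182. We also verify directly:
Divisors of 182: 1, 2, 7, 13, 14, 26, 91, 182.
phi values: 1, 1, 6, 12, 6, 12, 72, 72.
Sum = 182.

182


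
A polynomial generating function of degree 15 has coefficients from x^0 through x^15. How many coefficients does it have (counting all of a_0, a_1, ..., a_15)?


A polynomial of degree 15 takes the form a_0 + a_1 x + ... + a_15 x^15.
The number of coefficients is 15 + 1 = 16.

16


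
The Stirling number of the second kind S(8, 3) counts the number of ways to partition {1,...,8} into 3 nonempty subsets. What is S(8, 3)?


Using the explicit formula S(n,k) = (1/k!) sum_{j=0}^{k} (-1)^(k-j) C(k,j) j^n:
S(8, 3) = 966
Equivalently, S(n,k) is n! times the coefficient of x^n in the EGF (e^x - 1)^k / k!.

966


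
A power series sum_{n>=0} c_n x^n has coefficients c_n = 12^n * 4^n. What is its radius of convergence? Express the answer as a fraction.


By the root test (Cauchy-Hadamard), the radius is R = 1 / limsup_n |c_n|^(1/n).
Here |c_n|^(1/n) = (12^n * 4^n)^(1/n) = 12 * 4 = 48 for all n.
So R = 1/48 = 1/48.

1/48


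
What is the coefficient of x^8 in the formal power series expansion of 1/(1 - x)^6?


The expansion 1/(1 - x)^r = sum_{k>=0} C(k + r - 1, r - 1) x^k follows from the multiset / negative-binomial theorem (or from repeated differentiation of the geometric series).
For r = 6 and k = 8:
C(13, 5) = 6227020800 / (120 * 40320) = 1287.

1287


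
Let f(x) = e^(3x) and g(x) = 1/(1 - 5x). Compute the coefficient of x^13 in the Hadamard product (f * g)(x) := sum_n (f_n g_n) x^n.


Expanding: f_k = 3^k/k! (from e^(3x)) and g_k = 5^k (from 1/(1 - 5x)). So the Hadamard coefficient (f * g)_k = 3^k 5^k / k! = (15)^k / k!.
For k = 13: 15^13/13! = 1946195068359375/6227020800 = 320361328125/1025024.

320361328125/1025024


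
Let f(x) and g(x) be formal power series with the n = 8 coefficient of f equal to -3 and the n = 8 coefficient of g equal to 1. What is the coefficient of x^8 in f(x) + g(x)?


Addition of formal power series is termwise.
The coefficient of x^8 in f + g = -3 + 1
= -2

-2


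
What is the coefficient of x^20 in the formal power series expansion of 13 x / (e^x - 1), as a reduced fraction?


The exponential generating function for Bernoulli numbers is
x / (e^x - 1) = sum_{k>=0} B_k x^k / k!.
So the coefficient of x^20 in 13 x / (e^x - 1) is 13 B_20 / 20!.
Computing: B_20 = -174611/330, 20! = 2432902008176640000, giving
13 * -174611/330 / 2432902008176640000 = -174611/61758281746022400000.

-174611/61758281746022400000


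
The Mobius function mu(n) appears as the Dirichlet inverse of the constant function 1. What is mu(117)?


117 has a squared prime factor, so mu(117) = 0.
Factorization reveals a repeated prime.

0


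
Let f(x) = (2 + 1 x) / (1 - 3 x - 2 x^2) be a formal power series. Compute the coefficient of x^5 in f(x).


Write f(x) = sum_{k>=0} a_k x^k. Multiplying both sides by 1 - 3 x - 2 x^2 gives
(1 - 3 x - 2 x^2) sum_{k>=0} a_k x^k = 2 + 1 x.
Matching coefficients:
 x^0: a_0 = 2
 x^1: a_1 - 3 a_0 = 1  =>  a_1 = 3*2 + 1 = 7
 x^k (k >= 2): a_k = 3 a_{k-1} + 2 a_{k-2}.
Iterating: a_2 = 25, a_3 = 89, a_4 = 317, a_5 = 1129.
So the coefficient of x^5 is 1129.

1129


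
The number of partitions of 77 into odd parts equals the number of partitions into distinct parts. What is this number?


Computing partitions of 77 into odd parts (1, 3, 5, ...):
Using the generating function prod_{k>=0} 1/(1-x^(2k+1)),
the count is 58499

58499


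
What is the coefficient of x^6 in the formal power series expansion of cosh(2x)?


The Maclaurin series is cosh(t) = sum_{m>=0} t^(2m) / (2m)!, so substituting t = 2x, only even powers of x are nonzero, with coefficient of x^(2m) equal to 2^(2m) / (2m)!.
For x^6 the coefficient is 2^6/6! = 64/720 = 4/45.

4/45


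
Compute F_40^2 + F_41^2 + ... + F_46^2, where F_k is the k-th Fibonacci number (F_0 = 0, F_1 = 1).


There is a standard identity sum_{k=0}^{N} F_k^2 = F_N * F_{N+1} (proved inductively from the telescoping relation F_k^2 = F_k F_{k+1} - F_{k-1} F_k). Then
sum_{k=40}^{46} F_k^2 = F_46 F_47 - F_39 F_40.
Computing: F_46 = 1836311903, F_47 = 2971215073, F_39 = 63245986, F_40 = 102334155.
Sum = 1836311903 * 2971215073 - 63245986 * 102334155 = 5449605380388462089.

5449605380388462089


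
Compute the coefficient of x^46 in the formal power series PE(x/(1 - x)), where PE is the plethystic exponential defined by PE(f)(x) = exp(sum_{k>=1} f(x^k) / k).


For f(x) = x/(1 - x) we have
sum_{k>=1} f(x^k) / k = sum_{k>=1} (1/k) * x^k / (1 - x^k) = sum_{k, m >= 1} x^(k m) / k,
which after exponentiating simplifies to
PE(x/(1 - x)) = prod_{k>=1} 1 / (1 - x^k).
This is the generating function for the partition function p(n), so the coefficient of x^46 is p(46).
Computing p(46) by dynamic programming over parts 1, 2, ..., 46: p(46) = 105558.

105558


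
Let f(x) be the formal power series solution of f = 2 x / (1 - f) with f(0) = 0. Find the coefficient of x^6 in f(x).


Apply Lagrange inversion: f = 2 x * phi(f) with phi(t) = 1/(1 - t), so
[x^n] f = 2^n * (1/n) [t^(n-1)] phi(t)^n = 2^n * (1/n) [t^(n-1)] (1 - t)^(-n) = 2^n * (1/n) C(2n - 2, n - 1) = 2^n * C_{n-1}.
For n = 6: C_5 = C(10, 5) / 6 = 252/6 = 42.
With the 2^6 = 64 factor, the coefficient is 64 * 42 = 2688.

2688


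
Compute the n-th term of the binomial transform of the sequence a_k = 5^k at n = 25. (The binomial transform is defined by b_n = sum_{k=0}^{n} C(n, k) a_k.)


With a_k = 5^k, b_n = sum_{k=0}^{n} C(n, k) 5^k = (1 + 5)^n by the binomial theorem.
For n = 25: (1 + 5)^25 = 6^25 = 28430288029929701376.

28430288029929701376


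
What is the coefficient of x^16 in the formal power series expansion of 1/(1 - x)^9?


The negative binomial / multiset identity is
1/(1 - x)^r = sum_{k>=0} C(k + r - 1, r - 1) x^k.
Here r = 9 and k = 16, so the coefficient is
C(16 + 8, 8) = C(24, 8)
= 735471

735471


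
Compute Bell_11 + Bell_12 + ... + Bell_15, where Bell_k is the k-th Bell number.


Recall Bell_k counts set partitions of a k-set (with Bell_0 = 1 by convention).
Bell_11 through Bell_15: 678570, 4213597, 27644437, 190899322, 1382958545
Sum = 678570 + 4213597 + 27644437 + 190899322 + 1382958545 = 1606394471.

1606394471


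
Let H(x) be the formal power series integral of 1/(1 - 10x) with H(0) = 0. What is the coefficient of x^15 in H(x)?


1/(1 - 10x) = sum_{k>=0} 10^k x^k. Integrating termwise with H(0) = 0:
H(x) = sum_{k>=0} 10^k x^(k+1) / (k+1) = sum_{m>=1} 10^(m-1) x^m / m.
For m = 15: 10^14/15 = 100000000000000/15 = 20000000000000/3.

20000000000000/3


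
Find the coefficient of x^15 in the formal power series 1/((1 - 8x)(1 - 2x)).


By partial fractions or Cauchy convolution:
The coefficient equals sum_{k=0}^{15} 8^k * 2^(15-k).
= 46912496107520

46912496107520


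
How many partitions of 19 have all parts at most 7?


Using the generating function (1-x)^(-1)(1-x^2)^(-1)...(1-x^7)^(-1),
the coefficient of x^19 counts these restricted partitions.
Result = 300

300


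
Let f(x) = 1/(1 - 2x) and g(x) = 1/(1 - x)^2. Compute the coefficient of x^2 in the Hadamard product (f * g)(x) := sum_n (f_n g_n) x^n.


f has coefficients f_k = 2^k. For g = 1/(1 - x)^2 the coefficient is g_k = C(k + 1, 1) = k + 1. The Hadamard coefficient is (f * g)_k = 2^k * (k + 1).
For k = 2: 2^2 * 3 = 4 * 3 = 12.

12


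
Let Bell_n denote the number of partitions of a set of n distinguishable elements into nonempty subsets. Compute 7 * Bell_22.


Bell_22 can be computed from the Bell triangle or from Dobinski's identity Bell_n = (1/e) * sum_{k>=0} k^n / k!.
Computing Bell_22 = 4506715738447323.
Then 7 * 4506715738447323 = 31547010169131261.

31547010169131261


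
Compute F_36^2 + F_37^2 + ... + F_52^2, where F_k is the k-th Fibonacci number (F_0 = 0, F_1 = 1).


There is a standard identity sum_{k=0}^{N} F_k^2 = F_N * F_{N+1} (proved inductively from the telescoping relation F_k^2 = F_k F_{k+1} - F_{k-1} F_k). Then
sum_{k=36}^{52} F_k^2 = F_52 F_53 - F_35 F_36.
Computing: F_52 = 32951280099, F_53 = 53316291173, F_35 = 9227465, F_36 = 14930352.
Sum = 32951280099 * 53316291173 - 9227465 * 14930352 = 1756839906512063748447.

1756839906512063748447


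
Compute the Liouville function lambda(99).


The Liouville function is lambda(k) = (-1)^Omega(k), where Omega(k) counts the prime factors of k with multiplicity.
Factoring: 99 = 3 * 3 * 11, so Omega(99) = 3.
lambda(99) = (-1)^3 = -1.

-1


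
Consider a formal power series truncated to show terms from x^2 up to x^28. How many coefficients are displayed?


From x^2 to x^28 inclusive, the count is 28 - 2 + 1 = 27.

27


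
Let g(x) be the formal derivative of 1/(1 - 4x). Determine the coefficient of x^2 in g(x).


Differentiate termwise: d/dx sum_{k>=0} 4^k x^k = sum_{k>=1} k 4^k x^(k-1) = sum_{j>=0} (j+1) 4^(j+1) x^j.
Equivalently, d/dx [1/(1 - 4x)] = 4/(1 - 4x)^2.
For j = 2: 3 * 4^3 = 3 * 64 = 192.

192


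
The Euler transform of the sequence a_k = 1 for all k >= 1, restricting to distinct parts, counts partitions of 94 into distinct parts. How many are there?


Partitions of 94 into distinct parts can be computed via generating function.
Product (1+x)(1+x^2)(1+x^3)...
The coefficient of x^94 = 267968

267968


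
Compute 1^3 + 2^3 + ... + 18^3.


This power sum has a closed form given by Faulhaber's formula
sum_{k=1}^{m} k^p = (1 / (p + 1)) * sum_{j=0}^{p} C(p + 1, j) B_j m^(p + 1 - j),
but for small m direct computation is fastest:
1 + 8 + 27 + 64 + 125 + 216 + 343 + 512 + 729 + 1000 + 1331 + 1728 + 2197 + 2744 + 3375 + 4096 + 4913 + 5832 = 29241.

29241


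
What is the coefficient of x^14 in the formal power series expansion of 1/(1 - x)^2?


The negative binomial / multiset identity is
1/(1 - x)^r = sum_{k>=0} C(k + r - 1, r - 1) x^k.
Here r = 2 and k = 14, so the coefficient is
C(14 + 1, 1) = C(15, 1)
= 15

15


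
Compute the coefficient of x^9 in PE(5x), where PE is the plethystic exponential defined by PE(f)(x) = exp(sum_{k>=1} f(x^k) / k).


With f(x) = 5x, the exponent is sum_{k>=1} 5 x^k / k = 5 * (-ln(1 - x)). Exponentiating:
PE(5x) = exp(-5 ln(1 - x)) = 1/(1 - x)^5.
By the negative binomial expansion, [x^n] 1/(1 - x)^5 = C(n + 4, 4).
For n = 9: C(13, 4) = 715.

715


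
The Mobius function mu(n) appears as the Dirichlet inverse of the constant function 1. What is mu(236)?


236 has a squared prime factor, so mu(236) = 0.
Factorization reveals a repeated prime.

0


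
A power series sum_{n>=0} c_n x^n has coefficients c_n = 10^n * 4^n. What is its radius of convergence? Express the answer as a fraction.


By the root test (Cauchy-Hadamard), the radius is R = 1 / limsup_n |c_n|^(1/n).
Here |c_n|^(1/n) = (10^n * 4^n)^(1/n) = 10 * 4 = 40 for all n.
So R = 1/40 = 1/40.

1/40


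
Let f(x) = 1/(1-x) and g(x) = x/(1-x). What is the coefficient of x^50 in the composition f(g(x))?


First simplify the composition: f(g(x)) = 1/(1 - x/(1-x)) = (1-x)/((1-x) - x) = (1-x)/(1-2x).
Now extract the coefficient. Write (1-x)/(1-2x) = 1/(1-2x) - x/(1-2x).
The coefficient of x^n in 1/(1-2x) is 2^n, and in x/(1-2x) is 2^(n-1) (for n >= 1).
So the coefficient of x^50 is 2^50 - 2^49 = 1125899906842624 - 562949953421312 = 562949953421312.

562949953421312


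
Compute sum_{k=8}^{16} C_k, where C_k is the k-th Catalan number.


C_8 through C_16: 1430, 4862, 16796, 58786, 208012, 742900, 2674440, 9694845, 35357670
Sum = 1430 + 4862 + 16796 + 58786 + 208012 + 742900 + 2674440 + 9694845 + 35357670
= 48759741

48759741


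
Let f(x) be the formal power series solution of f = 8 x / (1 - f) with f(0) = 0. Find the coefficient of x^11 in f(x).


Apply Lagrange inversion: f = 8 x * phi(f) with phi(t) = 1/(1 - t), so
[x^n] f = 8^n * (1/n) [t^(n-1)] phi(t)^n = 8^n * (1/n) [t^(n-1)] (1 - t)^(-n) = 8^n * (1/n) C(2n - 2, n - 1) = 8^n * C_{n-1}.
For n = 11: C_10 = C(20, 10) / 11 = 184756/11 = 16796.
With the 8^11 = 8589934592 factor, the coefficient is 8589934592 * 16796 = 144276541407232.

144276541407232


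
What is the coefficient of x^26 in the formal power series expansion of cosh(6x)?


The Maclaurin series is cosh(t) = sum_{m>=0} t^(2m) / (2m)!, so substituting t = 6x, only even powers of x are nonzero, with coefficient of x^(2m) equal to 6^(2m) / (2m)!.
For x^26 the coefficient is 6^26/26! = 170581728179578208256/403291461126605635584000000 = 344373768/814172781296875.

344373768/814172781296875


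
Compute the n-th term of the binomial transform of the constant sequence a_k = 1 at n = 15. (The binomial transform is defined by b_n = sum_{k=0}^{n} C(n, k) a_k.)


With a_k = 1 for all k, b_n = sum_{k=0}^{n} C(n, k) = 2^n by the binomial theorem.
For n = 15: 2^15 = 32768.

32768


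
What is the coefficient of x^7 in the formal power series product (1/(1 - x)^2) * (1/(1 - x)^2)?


Combine the factors: (1/(1 - x)^2) * (1/(1 - x)^2) = 1/(1 - x)^4.
Then use 1/(1 - x)^r = sum_{k>=0} C(k + r - 1, r - 1) x^k with r = 4 and k = 7:
C(10, 3) = 120.

120


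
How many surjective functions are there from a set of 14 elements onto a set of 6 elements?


By inclusion-exclusion on which target elements are missed, the number of surjections from an n-set onto a k-set is
surj(n, k) = sum_{j=0}^{k} (-1)^j C(k, j) (k - j)^n.
Equivalently surj(n, k) = k! * S(n, k), where S(n, k) is the Stirling number of the second kind.
For n = 14, k = 6:
S(14, 6) = 63436373, so
surj = 6! * 63436373 = 720 * 63436373 = 45674188560.

45674188560


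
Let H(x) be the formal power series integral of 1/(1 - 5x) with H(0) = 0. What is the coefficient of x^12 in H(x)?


1/(1 - 5x) = sum_{k>=0} 5^k x^k. Integrating termwise with H(0) = 0:
H(x) = sum_{k>=0} 5^k x^(k+1) / (k+1) = sum_{m>=1} 5^(m-1) x^m / m.
For m = 12: 5^11/12 = 48828125/12 = 48828125/12.

48828125/12


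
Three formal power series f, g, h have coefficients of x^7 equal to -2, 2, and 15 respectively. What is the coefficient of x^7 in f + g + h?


Series addition is componentwise:
-2 + 2 + 15
= 15

15


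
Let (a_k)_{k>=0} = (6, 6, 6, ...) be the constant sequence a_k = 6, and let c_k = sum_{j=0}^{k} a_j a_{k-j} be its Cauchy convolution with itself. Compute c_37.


Since a_j = 6 for all j >= 0, the convolution sum becomes
c_k = sum_{j=0}^{k} 6 * 6 = 36 * (k + 1).
Equivalently, the generating function of (a_k) is 6/(1 - x) and its square is 36/(1 - x)^2 = sum_{k>=0} 36(k + 1) x^k.
For k = 37: 36 * 38 = 1368.

1368


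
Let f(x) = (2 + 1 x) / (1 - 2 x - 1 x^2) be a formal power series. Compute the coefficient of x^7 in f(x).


Write f(x) = sum_{k>=0} a_k x^k. Multiplying both sides by 1 - 2 x - 1 x^2 gives
(1 - 2 x - 1 x^2) sum_{k>=0} a_k x^k = 2 + 1 x.
Matching coefficients:
 x^0: a_0 = 2
 x^1: a_1 - 2 a_0 = 1  =>  a_1 = 2*2 + 1 = 5
 x^k (k >= 2): a_k = 2 a_{k-1} + 1 a_{k-2}.
Iterating: a_2 = 12, a_3 = 29, a_4 = 70, a_5 = 169, a_6 = 408, a_7 = 985.
So the coefficient of x^7 is 985.

985
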